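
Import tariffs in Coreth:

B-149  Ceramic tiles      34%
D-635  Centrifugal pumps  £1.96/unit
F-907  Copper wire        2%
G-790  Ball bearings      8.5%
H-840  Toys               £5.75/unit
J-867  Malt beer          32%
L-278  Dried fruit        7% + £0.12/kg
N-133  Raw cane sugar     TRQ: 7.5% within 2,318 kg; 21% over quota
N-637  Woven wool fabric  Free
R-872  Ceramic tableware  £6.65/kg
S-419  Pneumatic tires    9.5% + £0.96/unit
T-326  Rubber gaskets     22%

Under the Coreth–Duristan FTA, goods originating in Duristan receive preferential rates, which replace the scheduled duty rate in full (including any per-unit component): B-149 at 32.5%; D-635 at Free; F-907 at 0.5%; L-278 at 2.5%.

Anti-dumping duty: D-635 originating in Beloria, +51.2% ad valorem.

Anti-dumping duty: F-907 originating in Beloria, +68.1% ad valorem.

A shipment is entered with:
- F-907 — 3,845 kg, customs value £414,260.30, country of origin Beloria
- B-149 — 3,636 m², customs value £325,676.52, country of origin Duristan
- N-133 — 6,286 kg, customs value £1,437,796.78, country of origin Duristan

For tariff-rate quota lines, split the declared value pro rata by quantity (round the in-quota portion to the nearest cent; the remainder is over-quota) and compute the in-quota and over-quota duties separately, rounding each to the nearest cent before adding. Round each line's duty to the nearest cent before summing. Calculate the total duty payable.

Line 1 (F-907, Beloria, 3,845 kg, £414,260.30):
Base rate for F-907 is 2%.
F-907 has an FTA preferential rate, but origin Beloria is not Duristan; base rate stands.
Additional duty on F-907 from Beloria: +68.1%. Applied ad valorem rate: 2% + 68.1% = 70.1%.
Duty = £414,260.30 × 70.1% = £290,396.47.
Line 2 (B-149, Duristan, 3,636 m², £325,676.52):
Base rate for B-149 is 34%.
Origin Duristan qualifies under the Coreth–Duristan agreement and B-149 is covered: preferential rate 32.5% applies instead.
Duty = £325,676.52 × 32.5% = £105,844.87.
Line 3 (N-133, Duristan, 6,286 kg, £1,437,796.78):
Code N-133 is under a tariff-rate quota (threshold 2,318 kg). In-quota: 2,318 kg at 7.5%; over-quota: 3,968 kg at 21%.
Pro-rata value split: in-quota = £1,437,796.78 × 2,318/6,286 = £530,196.14; over-quota = £1,437,796.78 − £530,196.14 = £907,600.64.
In-quota duty = £530,196.14 × 7.5% = £39,764.71. Over-quota duty = £907,600.64 × 21% = £190,596.13.
Line duty = £39,764.71 + £190,596.13 = £230,360.84.
Total = £290,396.47 + £105,844.87 + £230,360.84 = £626,602.18.

£626,602.18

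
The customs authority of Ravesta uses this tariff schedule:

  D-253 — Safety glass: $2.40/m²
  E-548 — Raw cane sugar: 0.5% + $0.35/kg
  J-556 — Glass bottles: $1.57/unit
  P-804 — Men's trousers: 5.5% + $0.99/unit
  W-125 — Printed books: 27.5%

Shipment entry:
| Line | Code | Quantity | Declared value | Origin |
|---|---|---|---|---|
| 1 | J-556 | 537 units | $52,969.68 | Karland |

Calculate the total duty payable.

$843.09

Line 1 (J-556, Karland, 537 units, $52,969.68):
Base rate for J-556 is $1.57/unit.
Duty = 537 × $1.57 = $843.09.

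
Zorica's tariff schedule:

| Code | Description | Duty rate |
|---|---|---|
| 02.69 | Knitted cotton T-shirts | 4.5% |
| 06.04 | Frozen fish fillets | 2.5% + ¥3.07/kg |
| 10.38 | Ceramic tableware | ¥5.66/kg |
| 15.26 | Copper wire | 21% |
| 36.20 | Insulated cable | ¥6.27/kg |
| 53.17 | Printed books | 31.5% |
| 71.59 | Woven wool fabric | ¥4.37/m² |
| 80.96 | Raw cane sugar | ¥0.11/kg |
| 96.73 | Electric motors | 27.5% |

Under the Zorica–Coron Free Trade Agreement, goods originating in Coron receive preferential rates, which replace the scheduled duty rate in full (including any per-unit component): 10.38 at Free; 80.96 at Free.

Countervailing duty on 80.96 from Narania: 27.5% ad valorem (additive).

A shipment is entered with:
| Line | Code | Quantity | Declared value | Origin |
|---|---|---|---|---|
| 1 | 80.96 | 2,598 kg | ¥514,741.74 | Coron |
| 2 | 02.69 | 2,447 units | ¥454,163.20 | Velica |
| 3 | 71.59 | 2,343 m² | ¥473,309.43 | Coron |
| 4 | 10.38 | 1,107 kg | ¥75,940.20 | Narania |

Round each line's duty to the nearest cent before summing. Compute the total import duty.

¥36,941.87

Line 1 (80.96, Coron, 2,598 kg, ¥514,741.74):
Base rate for 80.96 is ¥0.11/kg.
Origin Coron qualifies under the Zorica–Coron agreement and 80.96 is covered: preferential rate Free applies instead.
The additional-duty order on 80.96 targets Narania, not Coron; it does not apply.
Duty = ¥514,741.74 × 0% = ¥0.00.
Line 2 (02.69, Velica, 2,447 units, ¥454,163.20):
Base rate for 02.69 is 4.5%.
Duty = ¥454,163.20 × 4.5% = ¥20,437.34.
Line 3 (71.59, Coron, 2,343 m², ¥473,309.43):
Base rate for 71.59 is ¥4.37/m².
Origin Coron is the FTA partner but 71.59 is not on the preference list; base rate stands.
Duty = 2,343 × ¥4.37 = ¥10,238.91.
Line 4 (10.38, Narania, 1,107 kg, ¥75,940.20):
Base rate for 10.38 is ¥5.66/kg.
10.38 has an FTA preferential rate, but origin Narania is not Coron; base rate stands.
Duty = 1,107 × ¥5.66 = ¥6,265.62.
Total = ¥0.00 + ¥20,437.34 + ¥10,238.91 + ¥6,265.62 = ¥36,941.87.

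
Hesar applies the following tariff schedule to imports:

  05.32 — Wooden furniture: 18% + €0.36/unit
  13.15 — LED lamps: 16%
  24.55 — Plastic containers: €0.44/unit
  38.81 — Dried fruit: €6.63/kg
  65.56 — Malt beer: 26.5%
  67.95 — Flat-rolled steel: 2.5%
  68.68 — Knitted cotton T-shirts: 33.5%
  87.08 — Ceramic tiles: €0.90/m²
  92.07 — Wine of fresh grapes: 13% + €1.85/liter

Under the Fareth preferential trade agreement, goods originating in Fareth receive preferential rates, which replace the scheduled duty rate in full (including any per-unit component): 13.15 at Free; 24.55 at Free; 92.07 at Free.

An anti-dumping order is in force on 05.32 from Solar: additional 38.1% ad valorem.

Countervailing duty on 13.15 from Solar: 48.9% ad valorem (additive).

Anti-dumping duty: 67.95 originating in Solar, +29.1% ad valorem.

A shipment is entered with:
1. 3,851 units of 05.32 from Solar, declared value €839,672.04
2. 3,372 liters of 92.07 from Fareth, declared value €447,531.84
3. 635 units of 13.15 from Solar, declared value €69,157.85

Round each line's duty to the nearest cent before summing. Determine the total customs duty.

€517,325.81

Line 1 (05.32, Solar, 3,851 units, €839,672.04):
Base rate for 05.32 is 18% + €0.36/unit.
Additional duty on 05.32 from Solar: +38.1%. Applied ad valorem rate: 18% + 38.1% = 56.1%.
Duty = €839,672.04 × 56.1% + 3,851 × €0.36 = €472,442.37.
Line 2 (92.07, Fareth, 3,372 liters, €447,531.84):
Base rate for 92.07 is 13% + €1.85/liter.
Origin Fareth qualifies under the Hesar–Fareth agreement and 92.07 is covered: preferential rate Free applies instead.
Duty = €447,531.84 × 0% = €0.00.
Line 3 (13.15, Solar, 635 units, €69,157.85):
Base rate for 13.15 is 16%.
13.15 has an FTA preferential rate, but origin Solar is not Fareth; base rate stands.
Additional duty on 13.15 from Solar: +48.9%. Applied ad valorem rate: 16% + 48.9% = 64.9%.
Duty = €69,157.85 × 64.9% = €44,883.44.
Total = €472,442.37 + €0.00 + €44,883.44 = €517,325.81.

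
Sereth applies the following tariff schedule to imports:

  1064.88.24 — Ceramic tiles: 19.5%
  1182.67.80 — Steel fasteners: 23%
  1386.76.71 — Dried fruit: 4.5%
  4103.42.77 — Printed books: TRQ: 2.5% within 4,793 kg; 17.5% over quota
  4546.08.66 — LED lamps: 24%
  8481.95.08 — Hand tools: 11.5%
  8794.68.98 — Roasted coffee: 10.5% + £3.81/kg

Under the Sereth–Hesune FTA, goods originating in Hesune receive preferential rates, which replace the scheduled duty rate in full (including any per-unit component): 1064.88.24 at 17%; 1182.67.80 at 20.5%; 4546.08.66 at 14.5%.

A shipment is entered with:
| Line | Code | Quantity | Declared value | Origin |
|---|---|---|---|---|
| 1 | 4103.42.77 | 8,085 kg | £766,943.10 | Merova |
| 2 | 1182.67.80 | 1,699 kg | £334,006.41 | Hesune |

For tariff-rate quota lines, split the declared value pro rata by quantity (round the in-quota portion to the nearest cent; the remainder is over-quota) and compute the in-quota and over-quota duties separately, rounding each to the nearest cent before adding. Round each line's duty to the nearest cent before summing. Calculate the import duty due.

Line 1 (4103.42.77, Merova, 8,085 kg, £766,943.10):
Code 4103.42.77 is under a tariff-rate quota (threshold 4,793 kg). In-quota: 4,793 kg at 2.5%; over-quota: 3,292 kg at 17.5%.
Pro-rata value split: in-quota = £766,943.10 × 4,793/8,085 = £454,663.98; over-quota = £766,943.10 − £454,663.98 = £312,279.12.
In-quota duty = £454,663.98 × 2.5% = £11,366.60. Over-quota duty = £312,279.12 × 17.5% = £54,648.85.
Line duty = £11,366.60 + £54,648.85 = £66,015.45.
Line 2 (1182.67.80, Hesune, 1,699 kg, £334,006.41):
Base rate for 1182.67.80 is 23%.
Origin Hesune qualifies under the Sereth–Hesune agreement and 1182.67.80 is covered: preferential rate 20.5% applies instead.
Duty = £334,006.41 × 20.5% = £68,471.31.
Total = £66,015.45 + £68,471.31 = £134,486.76.

£134,486.76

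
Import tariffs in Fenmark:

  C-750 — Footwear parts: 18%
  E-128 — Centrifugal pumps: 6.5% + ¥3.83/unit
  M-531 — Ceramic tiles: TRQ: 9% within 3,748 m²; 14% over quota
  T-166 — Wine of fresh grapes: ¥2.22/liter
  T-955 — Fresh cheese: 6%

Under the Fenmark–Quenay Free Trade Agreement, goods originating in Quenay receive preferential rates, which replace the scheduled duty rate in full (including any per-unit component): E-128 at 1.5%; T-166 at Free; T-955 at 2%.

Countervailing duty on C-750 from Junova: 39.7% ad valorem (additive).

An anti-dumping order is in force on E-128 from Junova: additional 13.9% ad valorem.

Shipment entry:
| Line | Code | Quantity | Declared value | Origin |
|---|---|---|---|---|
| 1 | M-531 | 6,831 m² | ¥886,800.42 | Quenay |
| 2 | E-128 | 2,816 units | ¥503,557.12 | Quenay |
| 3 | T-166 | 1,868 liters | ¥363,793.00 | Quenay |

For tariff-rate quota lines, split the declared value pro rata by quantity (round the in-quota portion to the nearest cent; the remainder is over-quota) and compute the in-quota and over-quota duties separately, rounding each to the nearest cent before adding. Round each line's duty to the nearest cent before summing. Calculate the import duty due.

¥107,377.15

Line 1 (M-531, Quenay, 6,831 m², ¥886,800.42):
Code M-531 is under a tariff-rate quota (threshold 3,748 m²). In-quota: 3,748 m² at 9%; over-quota: 3,083 m² at 14%.
Pro-rata value split: in-quota = ¥886,800.42 × 3,748/6,831 = ¥486,565.36; over-quota = ¥886,800.42 − ¥486,565.36 = ¥400,235.06.
In-quota duty = ¥486,565.36 × 9% = ¥43,790.88. Over-quota duty = ¥400,235.06 × 14% = ¥56,032.91.
Line duty = ¥43,790.88 + ¥56,032.91 = ¥99,823.79.
Line 2 (E-128, Quenay, 2,816 units, ¥503,557.12):
Base rate for E-128 is 6.5% + ¥3.83/unit.
Origin Quenay qualifies under the Fenmark–Quenay agreement and E-128 is covered: preferential rate 1.5% applies instead.
The additional-duty order on E-128 targets Junova, not Quenay; it does not apply.
Duty = ¥503,557.12 × 1.5% = ¥7,553.36.
Line 3 (T-166, Quenay, 1,868 liters, ¥363,793.00):
Base rate for T-166 is ¥2.22/liter.
Origin Quenay qualifies under the Fenmark–Quenay agreement and T-166 is covered: preferential rate Free applies instead.
Duty = ¥363,793.00 × 0% = ¥0.00.
Total = ¥99,823.79 + ¥7,553.36 + ¥0.00 = ¥107,377.15.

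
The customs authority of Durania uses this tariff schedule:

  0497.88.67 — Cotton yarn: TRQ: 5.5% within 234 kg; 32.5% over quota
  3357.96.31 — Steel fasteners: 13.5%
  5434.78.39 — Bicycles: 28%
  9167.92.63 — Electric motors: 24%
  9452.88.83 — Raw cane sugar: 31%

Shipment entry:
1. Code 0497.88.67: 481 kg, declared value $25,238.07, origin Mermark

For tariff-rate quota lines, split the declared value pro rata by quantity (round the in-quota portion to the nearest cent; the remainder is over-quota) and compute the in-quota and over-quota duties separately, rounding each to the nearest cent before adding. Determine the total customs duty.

Line 1 (0497.88.67, Mermark, 481 kg, $25,238.07):
Code 0497.88.67 is under a tariff-rate quota (threshold 234 kg). In-quota: 234 kg at 5.5%; over-quota: 247 kg at 32.5%.
Pro-rata value split: in-quota = $25,238.07 × 234/481 = $12,277.98; over-quota = $25,238.07 − $12,277.98 = $12,960.09.
In-quota duty = $12,277.98 × 5.5% = $675.29. Over-quota duty = $12,960.09 × 32.5% = $4,212.03.
Line duty = $675.29 + $4,212.03 = $4,887.32.

$4,887.32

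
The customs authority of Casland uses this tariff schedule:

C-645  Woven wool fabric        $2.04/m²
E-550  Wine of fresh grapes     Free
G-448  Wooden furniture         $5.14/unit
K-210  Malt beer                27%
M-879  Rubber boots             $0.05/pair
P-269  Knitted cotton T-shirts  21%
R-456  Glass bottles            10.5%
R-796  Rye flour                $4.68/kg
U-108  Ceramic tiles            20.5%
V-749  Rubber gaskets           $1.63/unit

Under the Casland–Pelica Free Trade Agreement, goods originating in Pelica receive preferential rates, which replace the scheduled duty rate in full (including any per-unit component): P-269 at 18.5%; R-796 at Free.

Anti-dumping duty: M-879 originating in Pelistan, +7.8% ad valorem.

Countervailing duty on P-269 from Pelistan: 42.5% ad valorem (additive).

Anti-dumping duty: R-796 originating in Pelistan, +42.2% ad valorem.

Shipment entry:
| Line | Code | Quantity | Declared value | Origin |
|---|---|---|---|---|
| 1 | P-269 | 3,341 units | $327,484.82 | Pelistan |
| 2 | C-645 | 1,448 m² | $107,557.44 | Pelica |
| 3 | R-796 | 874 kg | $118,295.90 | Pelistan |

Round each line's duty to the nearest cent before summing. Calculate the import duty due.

$264,917.97

Line 1 (P-269, Pelistan, 3,341 units, $327,484.82):
Base rate for P-269 is 21%.
P-269 has an FTA preferential rate, but origin Pelistan is not Pelica; base rate stands.
Additional duty on P-269 from Pelistan: +42.5%. Applied ad valorem rate: 21% + 42.5% = 63.5%.
Duty = $327,484.82 × 63.5% = $207,952.86.
Line 2 (C-645, Pelica, 1,448 m², $107,557.44):
Base rate for C-645 is $2.04/m².
Origin Pelica is the FTA partner but C-645 is not on the preference list; base rate stands.
Duty = 1,448 × $2.04 = $2,953.92.
Line 3 (R-796, Pelistan, 874 kg, $118,295.90):
Base rate for R-796 is $4.68/kg.
R-796 has an FTA preferential rate, but origin Pelistan is not Pelica; base rate stands.
Additional duty on R-796 from Pelistan: +42.2% ad valorem. Applied ad valorem rate = 42.2%.
Duty = $118,295.90 × 42.2% + 874 × $4.68 = $54,011.19.
Total = $207,952.86 + $2,953.92 + $54,011.19 = $264,917.97.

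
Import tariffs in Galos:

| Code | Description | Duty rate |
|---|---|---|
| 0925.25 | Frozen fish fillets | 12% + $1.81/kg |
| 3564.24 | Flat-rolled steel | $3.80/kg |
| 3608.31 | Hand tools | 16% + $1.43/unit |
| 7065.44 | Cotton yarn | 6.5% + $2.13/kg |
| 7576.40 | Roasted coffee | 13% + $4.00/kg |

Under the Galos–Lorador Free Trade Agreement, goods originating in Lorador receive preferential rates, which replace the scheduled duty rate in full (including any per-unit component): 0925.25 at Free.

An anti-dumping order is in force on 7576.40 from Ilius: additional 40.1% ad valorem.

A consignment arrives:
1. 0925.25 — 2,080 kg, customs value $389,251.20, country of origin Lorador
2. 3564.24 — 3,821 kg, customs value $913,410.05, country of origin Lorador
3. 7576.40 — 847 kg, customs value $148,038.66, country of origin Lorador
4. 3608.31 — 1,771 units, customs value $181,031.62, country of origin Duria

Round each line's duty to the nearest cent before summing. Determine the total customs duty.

Line 1 (0925.25, Lorador, 2,080 kg, $389,251.20):
Base rate for 0925.25 is 12% + $1.81/kg.
Origin Lorador qualifies under the Galos–Lorador agreement and 0925.25 is covered: preferential rate Free applies instead.
Duty = $389,251.20 × 0% = $0.00.
Line 2 (3564.24, Lorador, 3,821 kg, $913,410.05):
Base rate for 3564.24 is $3.80/kg.
Origin Lorador is the FTA partner but 3564.24 is not on the preference list; base rate stands.
Duty = 3,821 × $3.80 = $14,519.80.
Line 3 (7576.40, Lorador, 847 kg, $148,038.66):
Base rate for 7576.40 is 13% + $4.00/kg.
Origin Lorador is the FTA partner but 7576.40 is not on the preference list; base rate stands.
The additional-duty order on 7576.40 targets Ilius, not Lorador; it does not apply.
Duty = $148,038.66 × 13% + 847 × $4.00 = $22,633.03.
Line 4 (3608.31, Duria, 1,771 units, $181,031.62):
Base rate for 3608.31 is 16% + $1.43/unit.
Duty = $181,031.62 × 16% + 1,771 × $1.43 = $31,497.59.
Total = $0.00 + $14,519.80 + $22,633.03 + $31,497.59 = $68,650.42.

$68,650.42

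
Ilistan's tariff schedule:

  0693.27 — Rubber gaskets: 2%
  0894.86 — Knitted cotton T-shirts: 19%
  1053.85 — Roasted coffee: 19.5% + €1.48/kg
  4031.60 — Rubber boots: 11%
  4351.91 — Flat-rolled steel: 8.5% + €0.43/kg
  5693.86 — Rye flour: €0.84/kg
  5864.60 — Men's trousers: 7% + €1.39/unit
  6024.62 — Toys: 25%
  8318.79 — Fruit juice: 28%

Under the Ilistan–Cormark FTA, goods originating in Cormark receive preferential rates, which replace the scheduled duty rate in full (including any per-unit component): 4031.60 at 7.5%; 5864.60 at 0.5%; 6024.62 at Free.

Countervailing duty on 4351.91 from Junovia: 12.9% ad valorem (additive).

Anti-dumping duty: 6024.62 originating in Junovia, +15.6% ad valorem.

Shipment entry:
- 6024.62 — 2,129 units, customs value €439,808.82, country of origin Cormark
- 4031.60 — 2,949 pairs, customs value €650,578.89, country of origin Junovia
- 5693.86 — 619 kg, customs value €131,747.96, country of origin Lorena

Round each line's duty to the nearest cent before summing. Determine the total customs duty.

Line 1 (6024.62, Cormark, 2,129 units, €439,808.82):
Base rate for 6024.62 is 25%.
Origin Cormark qualifies under the Ilistan–Cormark agreement and 6024.62 is covered: preferential rate Free applies instead.
The additional-duty order on 6024.62 targets Junovia, not Cormark; it does not apply.
Duty = €439,808.82 × 0% = €0.00.
Line 2 (4031.60, Junovia, 2,949 pairs, €650,578.89):
Base rate for 4031.60 is 11%.
4031.60 has an FTA preferential rate, but origin Junovia is not Cormark; base rate stands.
Duty = €650,578.89 × 11% = €71,563.68.
Line 3 (5693.86, Lorena, 619 kg, €131,747.96):
Base rate for 5693.86 is €0.84/kg.
Duty = 619 × €0.84 = €519.96.
Total = €0.00 + €71,563.68 + €519.96 = €72,083.64.

€72,083.64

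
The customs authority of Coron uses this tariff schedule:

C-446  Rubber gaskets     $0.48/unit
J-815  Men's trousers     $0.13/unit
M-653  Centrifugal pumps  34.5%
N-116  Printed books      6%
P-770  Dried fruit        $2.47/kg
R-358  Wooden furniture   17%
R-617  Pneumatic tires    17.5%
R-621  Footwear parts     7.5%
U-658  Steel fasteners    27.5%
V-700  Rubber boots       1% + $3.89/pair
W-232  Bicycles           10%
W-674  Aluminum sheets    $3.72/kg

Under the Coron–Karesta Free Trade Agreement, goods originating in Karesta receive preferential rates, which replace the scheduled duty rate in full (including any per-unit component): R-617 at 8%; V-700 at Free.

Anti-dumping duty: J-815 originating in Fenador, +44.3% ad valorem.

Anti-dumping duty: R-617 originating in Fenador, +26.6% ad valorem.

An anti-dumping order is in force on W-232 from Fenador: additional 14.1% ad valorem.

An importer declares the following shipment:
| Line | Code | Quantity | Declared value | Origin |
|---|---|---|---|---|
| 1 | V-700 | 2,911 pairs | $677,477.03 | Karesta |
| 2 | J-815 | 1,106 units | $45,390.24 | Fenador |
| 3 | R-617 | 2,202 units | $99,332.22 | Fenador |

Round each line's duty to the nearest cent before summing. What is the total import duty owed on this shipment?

$64,057.17

Line 1 (V-700, Karesta, 2,911 pairs, $677,477.03):
Base rate for V-700 is 1% + $3.89/pair.
Origin Karesta qualifies under the Coron–Karesta agreement and V-700 is covered: preferential rate Free applies instead.
Duty = $677,477.03 × 0% = $0.00.
Line 2 (J-815, Fenador, 1,106 units, $45,390.24):
Base rate for J-815 is $0.13/unit.
Additional duty on J-815 from Fenador: +44.3% ad valorem. Applied ad valorem rate = 44.3%.
Duty = $45,390.24 × 44.3% + 1,106 × $0.13 = $20,251.66.
Line 3 (R-617, Fenador, 2,202 units, $99,332.22):
Base rate for R-617 is 17.5%.
R-617 has an FTA preferential rate, but origin Fenador is not Karesta; base rate stands.
Additional duty on R-617 from Fenador: +26.6%. Applied ad valorem rate: 17.5% + 26.6% = 44.1%.
Duty = $99,332.22 × 44.1% = $43,805.51.
Total = $0.00 + $20,251.66 + $43,805.51 = $64,057.17.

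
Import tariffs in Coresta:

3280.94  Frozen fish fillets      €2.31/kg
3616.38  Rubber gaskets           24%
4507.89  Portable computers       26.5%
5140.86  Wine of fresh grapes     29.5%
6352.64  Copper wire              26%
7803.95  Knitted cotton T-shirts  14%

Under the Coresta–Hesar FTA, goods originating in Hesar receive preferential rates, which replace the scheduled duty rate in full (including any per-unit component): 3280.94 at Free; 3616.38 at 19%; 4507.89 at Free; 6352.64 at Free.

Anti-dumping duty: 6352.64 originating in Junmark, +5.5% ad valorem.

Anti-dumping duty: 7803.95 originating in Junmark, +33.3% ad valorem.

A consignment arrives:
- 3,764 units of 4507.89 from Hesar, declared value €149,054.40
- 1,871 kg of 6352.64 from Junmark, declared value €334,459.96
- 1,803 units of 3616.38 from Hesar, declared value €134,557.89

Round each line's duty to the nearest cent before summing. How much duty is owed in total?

Line 1 (4507.89, Hesar, 3,764 units, €149,054.40):
Base rate for 4507.89 is 26.5%.
Origin Hesar qualifies under the Coresta–Hesar agreement and 4507.89 is covered: preferential rate Free applies instead.
Duty = €149,054.40 × 0% = €0.00.
Line 2 (6352.64, Junmark, 1,871 kg, €334,459.96):
Base rate for 6352.64 is 26%.
6352.64 has an FTA preferential rate, but origin Junmark is not Hesar; base rate stands.
Additional duty on 6352.64 from Junmark: +5.5%. Applied ad valorem rate: 26% + 5.5% = 31.5%.
Duty = €334,459.96 × 31.5% = €105,354.89.
Line 3 (3616.38, Hesar, 1,803 units, €134,557.89):
Base rate for 3616.38 is 24%.
Origin Hesar qualifies under the Coresta–Hesar agreement and 3616.38 is covered: preferential rate 19% applies instead.
Duty = €134,557.89 × 19% = €25,566.00.
Total = €0.00 + €105,354.89 + €25,566.00 = €130,920.89.

€130,920.89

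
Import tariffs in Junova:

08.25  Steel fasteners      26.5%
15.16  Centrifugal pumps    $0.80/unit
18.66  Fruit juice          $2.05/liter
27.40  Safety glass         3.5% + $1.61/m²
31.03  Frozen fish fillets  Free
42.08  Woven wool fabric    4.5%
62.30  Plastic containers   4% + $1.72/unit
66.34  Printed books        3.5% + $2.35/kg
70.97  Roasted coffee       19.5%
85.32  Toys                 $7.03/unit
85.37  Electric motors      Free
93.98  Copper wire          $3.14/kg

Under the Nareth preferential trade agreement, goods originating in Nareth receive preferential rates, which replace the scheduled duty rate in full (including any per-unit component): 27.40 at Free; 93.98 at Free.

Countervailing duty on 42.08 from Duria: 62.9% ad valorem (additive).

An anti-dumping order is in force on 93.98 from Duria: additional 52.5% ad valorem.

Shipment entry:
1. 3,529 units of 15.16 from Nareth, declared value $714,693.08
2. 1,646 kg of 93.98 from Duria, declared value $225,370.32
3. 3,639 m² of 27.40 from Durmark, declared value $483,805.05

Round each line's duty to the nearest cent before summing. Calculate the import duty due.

Line 1 (15.16, Nareth, 3,529 units, $714,693.08):
Base rate for 15.16 is $0.80/unit.
Origin Nareth is the FTA partner but 15.16 is not on the preference list; base rate stands.
Duty = 3,529 × $0.80 = $2,823.20.
Line 2 (93.98, Duria, 1,646 kg, $225,370.32):
Base rate for 93.98 is $3.14/kg.
93.98 has an FTA preferential rate, but origin Duria is not Nareth; base rate stands.
Additional duty on 93.98 from Duria: +52.5% ad valorem. Applied ad valorem rate = 52.5%.
Duty = $225,370.32 × 52.5% + 1,646 × $3.14 = $123,487.86.
Line 3 (27.40, Durmark, 3,639 m², $483,805.05):
Base rate for 27.40 is 3.5% + $1.61/m².
27.40 has an FTA preferential rate, but origin Durmark is not Nareth; base rate stands.
Duty = $483,805.05 × 3.5% + 3,639 × $1.61 = $22,791.97.
Total = $2,823.20 + $123,487.86 + $22,791.97 = $149,103.03.

$149,103.03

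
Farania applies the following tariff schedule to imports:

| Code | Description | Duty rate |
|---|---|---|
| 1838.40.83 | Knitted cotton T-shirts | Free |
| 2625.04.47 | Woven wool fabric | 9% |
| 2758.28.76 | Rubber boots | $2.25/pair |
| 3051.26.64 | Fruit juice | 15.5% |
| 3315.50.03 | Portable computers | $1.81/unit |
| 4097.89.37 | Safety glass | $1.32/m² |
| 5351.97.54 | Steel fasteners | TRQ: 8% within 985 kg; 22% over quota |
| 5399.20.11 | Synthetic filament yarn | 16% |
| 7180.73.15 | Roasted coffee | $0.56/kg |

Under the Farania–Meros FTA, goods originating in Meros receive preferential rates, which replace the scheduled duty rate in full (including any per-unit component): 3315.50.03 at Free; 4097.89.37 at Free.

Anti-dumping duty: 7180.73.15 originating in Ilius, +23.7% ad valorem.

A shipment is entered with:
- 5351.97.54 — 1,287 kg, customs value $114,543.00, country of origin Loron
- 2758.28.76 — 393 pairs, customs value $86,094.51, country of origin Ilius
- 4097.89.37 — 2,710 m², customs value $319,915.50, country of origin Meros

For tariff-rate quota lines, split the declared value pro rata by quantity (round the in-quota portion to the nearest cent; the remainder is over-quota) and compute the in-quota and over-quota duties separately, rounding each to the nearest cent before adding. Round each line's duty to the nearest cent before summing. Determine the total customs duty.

$13,810.61

Line 1 (5351.97.54, Loron, 1,287 kg, $114,543.00):
Code 5351.97.54 is under a tariff-rate quota (threshold 985 kg). In-quota: 985 kg at 8%; over-quota: 302 kg at 22%.
Pro-rata value split: in-quota = $114,543.00 × 985/1,287 = $87,665.00; over-quota = $114,543.00 − $87,665.00 = $26,878.00.
In-quota duty = $87,665.00 × 8% = $7,013.20. Over-quota duty = $26,878.00 × 22% = $5,913.16.
Line duty = $7,013.20 + $5,913.16 = $12,926.36.
Line 2 (2758.28.76, Ilius, 393 pairs, $86,094.51):
Base rate for 2758.28.76 is $2.25/pair.
Duty = 393 × $2.25 = $884.25.
Line 3 (4097.89.37, Meros, 2,710 m², $319,915.50):
Base rate for 4097.89.37 is $1.32/m².
Origin Meros qualifies under the Farania–Meros agreement and 4097.89.37 is covered: preferential rate Free applies instead.
Duty = $319,915.50 × 0% = $0.00.
Total = $12,926.36 + $884.25 + $0.00 = $13,810.61.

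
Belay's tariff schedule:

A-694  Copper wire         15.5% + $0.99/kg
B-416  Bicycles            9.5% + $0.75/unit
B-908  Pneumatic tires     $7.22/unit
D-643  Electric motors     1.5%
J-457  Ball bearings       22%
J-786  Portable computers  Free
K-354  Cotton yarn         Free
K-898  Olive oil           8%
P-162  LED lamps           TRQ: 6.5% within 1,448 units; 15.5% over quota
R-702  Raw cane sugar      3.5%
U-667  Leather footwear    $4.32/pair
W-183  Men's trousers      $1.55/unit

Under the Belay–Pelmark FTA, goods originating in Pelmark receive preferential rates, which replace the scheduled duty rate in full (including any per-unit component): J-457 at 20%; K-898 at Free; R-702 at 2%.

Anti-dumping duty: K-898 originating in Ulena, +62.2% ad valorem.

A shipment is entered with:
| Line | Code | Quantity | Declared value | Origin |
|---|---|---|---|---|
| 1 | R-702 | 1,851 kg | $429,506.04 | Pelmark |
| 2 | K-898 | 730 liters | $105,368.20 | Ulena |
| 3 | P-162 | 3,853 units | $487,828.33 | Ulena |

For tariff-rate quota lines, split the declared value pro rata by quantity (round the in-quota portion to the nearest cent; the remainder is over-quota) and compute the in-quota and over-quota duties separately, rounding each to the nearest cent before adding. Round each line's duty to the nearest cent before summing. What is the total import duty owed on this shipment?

Line 1 (R-702, Pelmark, 1,851 kg, $429,506.04):
Base rate for R-702 is 3.5%.
Origin Pelmark qualifies under the Belay–Pelmark agreement and R-702 is covered: preferential rate 2% applies instead.
Duty = $429,506.04 × 2% = $8,590.12.
Line 2 (K-898, Ulena, 730 liters, $105,368.20):
Base rate for K-898 is 8%.
K-898 has an FTA preferential rate, but origin Ulena is not Pelmark; base rate stands.
Additional duty on K-898 from Ulena: +62.2%. Applied ad valorem rate: 8% + 62.2% = 70.2%.
Duty = $105,368.20 × 70.2% = $73,968.48.
Line 3 (P-162, Ulena, 3,853 units, $487,828.33):
Code P-162 is under a tariff-rate quota (threshold 1,448 units). In-quota: 1,448 units at 6.5%; over-quota: 2,405 units at 15.5%.
Pro-rata value split: in-quota = $487,828.33 × 1,448/3,853 = $183,331.28; over-quota = $487,828.33 − $183,331.28 = $304,497.05.
In-quota duty = $183,331.28 × 6.5% = $11,916.53. Over-quota duty = $304,497.05 × 15.5% = $47,197.04.
Line duty = $11,916.53 + $47,197.04 = $59,113.57.
Total = $8,590.12 + $73,968.48 + $59,113.57 = $141,672.17.

$141,672.17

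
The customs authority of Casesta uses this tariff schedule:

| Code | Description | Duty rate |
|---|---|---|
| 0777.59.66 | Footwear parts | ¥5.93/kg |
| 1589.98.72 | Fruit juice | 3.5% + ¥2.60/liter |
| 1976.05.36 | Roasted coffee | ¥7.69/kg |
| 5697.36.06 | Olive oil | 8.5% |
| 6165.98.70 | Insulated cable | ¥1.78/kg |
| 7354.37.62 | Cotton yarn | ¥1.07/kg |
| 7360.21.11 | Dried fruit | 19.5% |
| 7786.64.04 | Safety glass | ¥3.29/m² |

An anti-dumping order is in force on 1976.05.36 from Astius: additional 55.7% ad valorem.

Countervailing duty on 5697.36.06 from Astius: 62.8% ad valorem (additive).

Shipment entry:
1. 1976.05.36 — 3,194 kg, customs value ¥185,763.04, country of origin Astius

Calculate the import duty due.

¥128,031.87

Line 1 (1976.05.36, Astius, 3,194 kg, ¥185,763.04):
Base rate for 1976.05.36 is ¥7.69/kg.
Additional duty on 1976.05.36 from Astius: +55.7% ad valorem. Applied ad valorem rate = 55.7%.
Duty = ¥185,763.04 × 55.7% + 3,194 × ¥7.69 = ¥128,031.87.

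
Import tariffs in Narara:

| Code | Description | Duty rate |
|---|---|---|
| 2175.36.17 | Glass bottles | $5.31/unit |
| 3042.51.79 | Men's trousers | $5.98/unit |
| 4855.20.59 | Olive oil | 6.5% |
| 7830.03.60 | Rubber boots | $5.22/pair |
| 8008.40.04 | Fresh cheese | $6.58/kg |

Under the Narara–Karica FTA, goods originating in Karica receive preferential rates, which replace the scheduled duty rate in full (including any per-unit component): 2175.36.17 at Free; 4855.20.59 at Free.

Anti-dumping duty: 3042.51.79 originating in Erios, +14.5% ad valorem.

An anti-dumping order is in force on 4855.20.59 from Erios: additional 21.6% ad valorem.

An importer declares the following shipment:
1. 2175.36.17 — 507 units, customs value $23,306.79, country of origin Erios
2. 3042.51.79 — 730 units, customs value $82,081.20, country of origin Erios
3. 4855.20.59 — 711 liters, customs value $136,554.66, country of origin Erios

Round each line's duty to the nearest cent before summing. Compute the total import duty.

Line 1 (2175.36.17, Erios, 507 units, $23,306.79):
Base rate for 2175.36.17 is $5.31/unit.
2175.36.17 has an FTA preferential rate, but origin Erios is not Karica; base rate stands.
Duty = 507 × $5.31 = $2,692.17.
Line 2 (3042.51.79, Erios, 730 units, $82,081.20):
Base rate for 3042.51.79 is $5.98/unit.
Additional duty on 3042.51.79 from Erios: +14.5% ad valorem. Applied ad valorem rate = 14.5%.
Duty = $82,081.20 × 14.5% + 730 × $5.98 = $16,267.17.
Line 3 (4855.20.59, Erios, 711 liters, $136,554.66):
Base rate for 4855.20.59 is 6.5%.
4855.20.59 has an FTA preferential rate, but origin Erios is not Karica; base rate stands.
Additional duty on 4855.20.59 from Erios: +21.6%. Applied ad valorem rate: 6.5% + 21.6% = 28.1%.
Duty = $136,554.66 × 28.1% = $38,371.86.
Total = $2,692.17 + $16,267.17 + $38,371.86 = $57,331.20.

$57,331.20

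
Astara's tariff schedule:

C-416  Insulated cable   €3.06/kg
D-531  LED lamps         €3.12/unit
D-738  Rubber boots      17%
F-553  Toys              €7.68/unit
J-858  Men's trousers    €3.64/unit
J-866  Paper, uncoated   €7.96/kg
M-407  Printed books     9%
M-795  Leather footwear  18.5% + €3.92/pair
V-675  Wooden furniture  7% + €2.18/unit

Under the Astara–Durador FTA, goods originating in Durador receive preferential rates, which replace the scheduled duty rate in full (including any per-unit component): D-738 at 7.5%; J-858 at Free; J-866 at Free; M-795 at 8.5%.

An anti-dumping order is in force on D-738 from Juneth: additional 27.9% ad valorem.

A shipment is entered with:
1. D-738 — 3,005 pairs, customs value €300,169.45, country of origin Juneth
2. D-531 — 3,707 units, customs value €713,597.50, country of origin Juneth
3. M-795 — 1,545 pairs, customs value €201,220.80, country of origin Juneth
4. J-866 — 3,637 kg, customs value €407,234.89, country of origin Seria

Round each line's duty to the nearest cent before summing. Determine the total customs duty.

Line 1 (D-738, Juneth, 3,005 pairs, €300,169.45):
Base rate for D-738 is 17%.
D-738 has an FTA preferential rate, but origin Juneth is not Durador; base rate stands.
Additional duty on D-738 from Juneth: +27.9%. Applied ad valorem rate: 17% + 27.9% = 44.9%.
Duty = €300,169.45 × 44.9% = €134,776.08.
Line 2 (D-531, Juneth, 3,707 units, €713,597.50):
Base rate for D-531 is €3.12/unit.
Duty = 3,707 × €3.12 = €11,565.84.
Line 3 (M-795, Juneth, 1,545 pairs, €201,220.80):
Base rate for M-795 is 18.5% + €3.92/pair.
M-795 has an FTA preferential rate, but origin Juneth is not Durador; base rate stands.
Duty = €201,220.80 × 18.5% + 1,545 × €3.92 = €43,282.25.
Line 4 (J-866, Seria, 3,637 kg, €407,234.89):
Base rate for J-866 is €7.96/kg.
J-866 has an FTA preferential rate, but origin Seria is not Durador; base rate stands.
Duty = 3,637 × €7.96 = €28,950.52.
Total = €134,776.08 + €11,565.84 + €43,282.25 + €28,950.52 = €218,574.69.

€218,574.69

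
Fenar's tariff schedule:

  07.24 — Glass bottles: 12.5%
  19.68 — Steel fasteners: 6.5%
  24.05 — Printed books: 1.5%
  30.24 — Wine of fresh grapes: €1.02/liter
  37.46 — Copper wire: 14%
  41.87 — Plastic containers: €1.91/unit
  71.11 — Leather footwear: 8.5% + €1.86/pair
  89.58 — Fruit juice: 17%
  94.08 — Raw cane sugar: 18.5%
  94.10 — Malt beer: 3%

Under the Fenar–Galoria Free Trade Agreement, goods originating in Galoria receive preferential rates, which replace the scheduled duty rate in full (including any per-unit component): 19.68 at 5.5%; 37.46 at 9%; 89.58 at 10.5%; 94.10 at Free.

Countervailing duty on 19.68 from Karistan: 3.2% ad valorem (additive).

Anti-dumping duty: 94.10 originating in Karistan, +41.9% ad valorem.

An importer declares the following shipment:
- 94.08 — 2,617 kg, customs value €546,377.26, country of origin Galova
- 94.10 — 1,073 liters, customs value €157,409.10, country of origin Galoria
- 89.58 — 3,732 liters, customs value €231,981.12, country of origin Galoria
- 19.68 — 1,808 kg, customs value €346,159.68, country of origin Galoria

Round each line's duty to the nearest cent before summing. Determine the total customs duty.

€144,476.59

Line 1 (94.08, Galova, 2,617 kg, €546,377.26):
Base rate for 94.08 is 18.5%.
Duty = €546,377.26 × 18.5% = €101,079.79.
Line 2 (94.10, Galoria, 1,073 liters, €157,409.10):
Base rate for 94.10 is 3%.
Origin Galoria qualifies under the Fenar–Galoria agreement and 94.10 is covered: preferential rate Free applies instead.
The additional-duty order on 94.10 targets Karistan, not Galoria; it does not apply.
Duty = €157,409.10 × 0% = €0.00.
Line 3 (89.58, Galoria, 3,732 liters, €231,981.12):
Base rate for 89.58 is 17%.
Origin Galoria qualifies under the Fenar–Galoria agreement and 89.58 is covered: preferential rate 10.5% applies instead.
Duty = €231,981.12 × 10.5% = €24,358.02.
Line 4 (19.68, Galoria, 1,808 kg, €346,159.68):
Base rate for 19.68 is 6.5%.
Origin Galoria qualifies under the Fenar–Galoria agreement and 19.68 is covered: preferential rate 5.5% applies instead.
The additional-duty order on 19.68 targets Karistan, not Galoria; it does not apply.
Duty = €346,159.68 × 5.5% = €19,038.78.
Total = €101,079.79 + €0.00 + €24,358.02 + €19,038.78 = €144,476.59.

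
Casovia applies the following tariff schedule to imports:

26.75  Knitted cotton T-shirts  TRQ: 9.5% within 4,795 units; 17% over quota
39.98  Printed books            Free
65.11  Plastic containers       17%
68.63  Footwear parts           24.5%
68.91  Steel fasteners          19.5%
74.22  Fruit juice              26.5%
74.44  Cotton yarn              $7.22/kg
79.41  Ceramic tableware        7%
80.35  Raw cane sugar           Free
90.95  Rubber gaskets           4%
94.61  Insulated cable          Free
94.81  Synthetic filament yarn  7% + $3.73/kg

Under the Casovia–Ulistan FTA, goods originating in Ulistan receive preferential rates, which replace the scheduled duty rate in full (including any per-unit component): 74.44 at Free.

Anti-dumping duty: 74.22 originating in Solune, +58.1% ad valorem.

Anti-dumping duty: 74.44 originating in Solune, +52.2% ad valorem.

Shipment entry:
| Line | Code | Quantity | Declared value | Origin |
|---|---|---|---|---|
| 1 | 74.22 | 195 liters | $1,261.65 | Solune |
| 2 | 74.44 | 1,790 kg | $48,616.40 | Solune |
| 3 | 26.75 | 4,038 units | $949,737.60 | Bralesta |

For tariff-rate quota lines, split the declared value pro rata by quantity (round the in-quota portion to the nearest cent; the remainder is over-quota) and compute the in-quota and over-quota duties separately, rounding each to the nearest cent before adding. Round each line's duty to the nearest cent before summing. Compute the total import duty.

$129,593.99

Line 1 (74.22, Solune, 195 liters, $1,261.65):
Base rate for 74.22 is 26.5%.
Additional duty on 74.22 from Solune: +58.1%. Applied ad valorem rate: 26.5% + 58.1% = 84.6%.
Duty = $1,261.65 × 84.6% = $1,067.36.
Line 2 (74.44, Solune, 1,790 kg, $48,616.40):
Base rate for 74.44 is $7.22/kg.
74.44 has an FTA preferential rate, but origin Solune is not Ulistan; base rate stands.
Additional duty on 74.44 from Solune: +52.2% ad valorem. Applied ad valorem rate = 52.2%.
Duty = $48,616.40 × 52.2% + 1,790 × $7.22 = $38,301.56.
Line 3 (26.75, Bralesta, 4,038 units, $949,737.60):
Code 26.75 is under a tariff-rate quota (threshold 4,795 units). Quantity 4,038 units is within the quota, so the in-quota rate 9.5% applies to the full value.
Duty = $949,737.60 × 9.5% = $90,225.07.
Total = $1,067.36 + $38,301.56 + $90,225.07 = $129,593.99.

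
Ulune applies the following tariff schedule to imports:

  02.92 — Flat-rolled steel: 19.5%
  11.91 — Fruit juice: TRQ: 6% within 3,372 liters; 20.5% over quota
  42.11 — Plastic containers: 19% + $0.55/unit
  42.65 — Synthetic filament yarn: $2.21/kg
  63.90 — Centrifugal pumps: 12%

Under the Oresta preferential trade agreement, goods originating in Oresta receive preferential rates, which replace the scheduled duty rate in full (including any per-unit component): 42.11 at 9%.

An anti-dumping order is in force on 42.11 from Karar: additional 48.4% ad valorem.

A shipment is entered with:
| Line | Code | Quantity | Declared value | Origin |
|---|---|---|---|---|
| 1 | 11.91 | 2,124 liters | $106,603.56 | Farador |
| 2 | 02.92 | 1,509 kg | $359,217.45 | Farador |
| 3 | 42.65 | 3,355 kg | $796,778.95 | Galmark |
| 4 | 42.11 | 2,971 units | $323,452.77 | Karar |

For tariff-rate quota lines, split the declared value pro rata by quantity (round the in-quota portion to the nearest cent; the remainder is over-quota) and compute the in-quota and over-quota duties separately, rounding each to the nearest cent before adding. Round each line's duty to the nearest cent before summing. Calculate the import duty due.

Line 1 (11.91, Farador, 2,124 liters, $106,603.56):
Code 11.91 is under a tariff-rate quota (threshold 3,372 liters). Quantity 2,124 liters is within the quota, so the in-quota rate 6% applies to the full value.
Duty = $106,603.56 × 6% = $6,396.21.
Line 2 (02.92, Farador, 1,509 kg, $359,217.45):
Base rate for 02.92 is 19.5%.
Duty = $359,217.45 × 19.5% = $70,047.40.
Line 3 (42.65, Galmark, 3,355 kg, $796,778.95):
Base rate for 42.65 is $2.21/kg.
Duty = 3,355 × $2.21 = $7,414.55.
Line 4 (42.11, Karar, 2,971 units, $323,452.77):
Base rate for 42.11 is 19% + $0.55/unit.
42.11 has an FTA preferential rate, but origin Karar is not Oresta; base rate stands.
Additional duty on 42.11 from Karar: +48.4%. Applied ad valorem rate: 19% + 48.4% = 67.4%.
Duty = $323,452.77 × 67.4% + 2,971 × $0.55 = $219,641.22.
Total = $6,396.21 + $70,047.40 + $7,414.55 + $219,641.22 = $303,499.38.

$303,499.38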